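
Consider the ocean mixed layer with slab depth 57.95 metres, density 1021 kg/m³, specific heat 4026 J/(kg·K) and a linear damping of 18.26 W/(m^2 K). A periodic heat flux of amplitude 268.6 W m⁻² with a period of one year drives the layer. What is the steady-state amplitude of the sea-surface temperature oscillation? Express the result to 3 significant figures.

5.28 K

Areal heat capacity C = ρ c_p D = 1021 × 4026 × 57.95 = 2.38×10^8 J/(m²·K).
Angular frequency ω = 2π / T = 2π / 3.15×10^7 s = 1.99×10^-7 s⁻¹.
√((Cω)² + λ²) = √((47.5)² + 18.26²) = 50.9 W/(m²·K).
Amplitude A = F₀ / √((Cω)²+λ²) = 268.6 / 50.9 = 5.28 K.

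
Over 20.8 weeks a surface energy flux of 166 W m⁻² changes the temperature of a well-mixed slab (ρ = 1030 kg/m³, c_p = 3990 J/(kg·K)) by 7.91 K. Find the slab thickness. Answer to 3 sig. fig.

Heat input Q = F Δt = 166 × 1.26×10^7 s = 2.09×10^9 J/m².
Required areal heat capacity C = Q / ΔT = 2.64×10^8 J/(m²·K).
Depth D = C / (ρ c_p) = 2.64×10^8 / (1030 × 3990) = 64.2 m.

64.2 m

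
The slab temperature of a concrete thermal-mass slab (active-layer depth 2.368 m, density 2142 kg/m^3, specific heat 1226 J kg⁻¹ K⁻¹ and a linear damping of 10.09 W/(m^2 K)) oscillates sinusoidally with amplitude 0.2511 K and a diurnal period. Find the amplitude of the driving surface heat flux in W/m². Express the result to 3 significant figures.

Areal heat capacity C = ρ c_p D = 2142 × 1226 × 2.368 = 6.22×10^6 J/(m²·K).
ω = 2π / 86400 s = 7.27×10^-5 s⁻¹.
√((Cω)² + λ²) = √((452)² + 10.09²) = 452 W/(m²·K).
F₀ = A × √((Cω)²+λ²) = 0.2511 × 452 = 114 W/m².

114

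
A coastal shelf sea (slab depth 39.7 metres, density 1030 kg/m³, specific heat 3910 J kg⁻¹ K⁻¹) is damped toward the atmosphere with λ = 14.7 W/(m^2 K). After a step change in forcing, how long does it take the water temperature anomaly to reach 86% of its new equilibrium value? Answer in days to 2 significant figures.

250 days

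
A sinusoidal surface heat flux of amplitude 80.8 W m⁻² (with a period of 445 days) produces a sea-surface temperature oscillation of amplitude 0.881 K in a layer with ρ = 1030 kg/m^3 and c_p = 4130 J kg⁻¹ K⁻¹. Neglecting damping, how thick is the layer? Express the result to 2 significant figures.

130 m

ω = 2π / 3.84×10^7 s = 1.63×10^-7 s⁻¹.
Required C = F₀ / (A ω) = 80.8 / (0.881 × 1.63×10^-7) = 5.61×10^8 J/(m²·K).
D = C / (ρ c_p) = 5.61×10^8 / (1030 × 4130) = 132 m.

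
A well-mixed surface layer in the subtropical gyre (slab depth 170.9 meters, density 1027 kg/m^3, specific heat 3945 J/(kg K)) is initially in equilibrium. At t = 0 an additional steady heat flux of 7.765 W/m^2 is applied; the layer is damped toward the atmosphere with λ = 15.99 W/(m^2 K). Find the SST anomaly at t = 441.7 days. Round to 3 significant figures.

0.284 K

Areal heat capacity C = ρ c_p D = 1027 × 3945 × 170.9 = 6.92×10^8 J m⁻² K⁻¹.
τ = C / λ = 6.92×10^8 / 15.99 = 4.33×10^7 s.
Equilibrium anomaly ΔT_eq = F / λ = 7.765 / 15.99 = 0.486 K.
t = 441.7 days = 3.82×10^7 s, so t/τ = 0.881.
ΔT(t) = ΔT_eq (1 − e^(−t/τ)) = 0.486 × (1 − e^−0.881) = 0.284 K.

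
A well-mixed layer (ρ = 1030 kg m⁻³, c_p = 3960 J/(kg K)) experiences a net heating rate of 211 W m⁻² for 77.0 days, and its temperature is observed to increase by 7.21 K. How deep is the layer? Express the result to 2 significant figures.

48 m

Heat input Q = F Δt = 211 × 6.65×10^6 s = 1.40×10^9 J/m².
Required areal heat capacity C = Q / ΔT = 1.95×10^8 J/(m²·K).
Depth D = C / (ρ c_p) = 1.95×10^8 / (1030 × 3960) = 47.7 m.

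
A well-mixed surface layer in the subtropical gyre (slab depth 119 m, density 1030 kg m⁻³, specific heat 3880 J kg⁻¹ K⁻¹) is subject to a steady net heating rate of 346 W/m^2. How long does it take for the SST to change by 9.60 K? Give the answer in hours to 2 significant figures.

Areal heat capacity C = ρ c_p D = 1030 × 3880 × 119 = 4.76×10^8 J m⁻² K⁻¹.
Time required: Δt = C ΔT / F = 4.76×10^8 × 9.60 / 346 = 1.32×10^7 s.
In hours: 1.32×10^7 s / (3600 s/hour) = 3670 hours.

3700 hours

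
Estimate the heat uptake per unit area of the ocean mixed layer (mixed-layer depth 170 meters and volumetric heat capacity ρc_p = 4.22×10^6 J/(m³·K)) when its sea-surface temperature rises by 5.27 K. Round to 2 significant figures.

3.8×10^9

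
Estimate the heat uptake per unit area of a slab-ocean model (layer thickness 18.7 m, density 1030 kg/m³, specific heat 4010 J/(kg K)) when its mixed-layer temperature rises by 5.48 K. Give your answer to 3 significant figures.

4.23×10^8

Areal heat capacity C = ρ c_p D = 1030 × 4010 × 18.7 = 7.72×10^7 J m⁻² K⁻¹.
ΔQ = C ΔT = 7.72×10^7 × 5.48 = 4.23×10^8 J/m².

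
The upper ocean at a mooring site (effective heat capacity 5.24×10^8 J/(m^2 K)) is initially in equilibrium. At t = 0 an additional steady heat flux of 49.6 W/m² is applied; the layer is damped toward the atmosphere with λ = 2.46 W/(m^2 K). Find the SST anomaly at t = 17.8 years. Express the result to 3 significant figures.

Areal heat capacity C = 5.24×10^8 J/(m^2 K) (given).
τ = C / λ = 5.24×10^8 / 2.46 = 2.13×10^8 s.
Equilibrium anomaly ΔT_eq = F / λ = 49.6 / 2.46 = 20.2 K.
t = 17.8 years = 5.62×10^8 s, so t/τ = 2.64.
ΔT(t) = ΔT_eq (1 − e^(−t/τ)) = 20.2 × (1 − e^−2.64) = 18.7 K.

18.7 K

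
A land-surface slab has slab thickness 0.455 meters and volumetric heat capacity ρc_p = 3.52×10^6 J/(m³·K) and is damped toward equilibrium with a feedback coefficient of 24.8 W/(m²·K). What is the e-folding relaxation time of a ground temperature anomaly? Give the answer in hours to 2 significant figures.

18 hours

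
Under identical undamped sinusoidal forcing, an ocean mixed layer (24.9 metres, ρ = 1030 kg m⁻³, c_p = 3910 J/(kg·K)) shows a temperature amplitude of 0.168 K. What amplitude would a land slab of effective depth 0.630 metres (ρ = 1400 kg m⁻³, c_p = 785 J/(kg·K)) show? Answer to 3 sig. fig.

C_ocean = 1.00×10^8 J/(m²·K); C_land = 6.92×10^5 J/(m²·K).
A ∝ 1/C ⇒ A_land = A_ocean × C_ocean/C_land = 0.168 × 145 = 24.3 K.

24.3 K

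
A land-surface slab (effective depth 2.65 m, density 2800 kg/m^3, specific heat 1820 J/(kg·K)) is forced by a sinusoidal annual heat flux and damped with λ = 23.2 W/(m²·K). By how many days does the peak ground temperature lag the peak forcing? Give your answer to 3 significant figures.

Areal heat capacity C = ρ c_p D = 2800 × 1820 × 2.65 = 1.35×10^7 J m⁻² K⁻¹.
ω = 2π / 3.15×10^7 s = 1.99×10^-7 s⁻¹.
Phase lag φ = arctan(Cω/λ) = arctan(2.69/23.2) = 0.115 rad.
Time lag = φ / ω = 0.115 / 1.99×10^-7 = 5.79×10^5 s = 6.71 days.

6.71 days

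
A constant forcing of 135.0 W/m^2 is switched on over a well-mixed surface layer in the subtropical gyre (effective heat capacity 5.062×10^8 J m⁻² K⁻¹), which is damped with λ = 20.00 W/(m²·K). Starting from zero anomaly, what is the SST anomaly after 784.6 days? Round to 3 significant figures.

6.29 K

Areal heat capacity C = 5.062×10^8 J m⁻² K⁻¹ (given).
τ = C / λ = 5.06×10^8 / 20.00 = 2.53×10^7 s.
Equilibrium anomaly ΔT_eq = F / λ = 135.0 / 20.00 = 6.75 K.
t = 784.6 days = 6.78×10^7 s, so t/τ = 2.68.
ΔT(t) = ΔT_eq (1 − e^(−t/τ)) = 6.75 × (1 − e^−2.68) = 6.29 K.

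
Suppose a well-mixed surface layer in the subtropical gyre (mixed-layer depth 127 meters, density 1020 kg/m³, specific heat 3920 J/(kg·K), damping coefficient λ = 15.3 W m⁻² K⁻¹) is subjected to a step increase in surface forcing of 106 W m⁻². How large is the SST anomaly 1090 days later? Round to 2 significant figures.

Areal heat capacity C = ρ c_p D = 1020 × 3920 × 127 = 5.08×10^8 J/(m²·K).
τ = C / λ = 5.08×10^8 / 15.3 = 3.32×10^7 s.
Equilibrium anomaly ΔT_eq = F / λ = 106 / 15.3 = 6.93 K.
t = 1090 days = 9.42×10^7 s, so t/τ = 2.84.
ΔT(t) = ΔT_eq (1 − e^(−t/τ)) = 6.93 × (1 − e^−2.84) = 6.52 K.

6.5 K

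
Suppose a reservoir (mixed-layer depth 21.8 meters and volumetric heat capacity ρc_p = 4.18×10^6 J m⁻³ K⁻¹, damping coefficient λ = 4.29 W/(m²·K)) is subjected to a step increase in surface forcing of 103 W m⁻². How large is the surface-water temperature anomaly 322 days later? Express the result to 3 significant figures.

Areal heat capacity C = ρc_p × D = 4.18×10^6 × 21.8 = 9.11×10^7 J/(m²·K).
τ = C / λ = 9.11×10^7 / 4.29 = 2.12×10^7 s.
Equilibrium anomaly ΔT_eq = F / λ = 103 / 4.29 = 24.0 K.
t = 322 days = 2.78×10^7 s, so t/τ = 1.31.
ΔT(t) = ΔT_eq (1 − e^(−t/τ)) = 24.0 × (1 − e^−1.31) = 17.5 K.

17.5 K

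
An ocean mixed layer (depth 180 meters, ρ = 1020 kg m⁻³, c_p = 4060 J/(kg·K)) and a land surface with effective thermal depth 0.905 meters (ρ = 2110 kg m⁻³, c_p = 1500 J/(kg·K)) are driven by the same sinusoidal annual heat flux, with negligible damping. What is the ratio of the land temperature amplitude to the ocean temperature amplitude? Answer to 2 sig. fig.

C_ocean = 1020 × 4060 × 180 = 7.45×10^8 J/(m²·K).
C_land = 2110 × 1500 × 0.905 = 2.86×10^6 J/(m²·K).
Undamped amplitude ∝ 1/C, so A_land/A_ocean = C_ocean/C_land = 260.

260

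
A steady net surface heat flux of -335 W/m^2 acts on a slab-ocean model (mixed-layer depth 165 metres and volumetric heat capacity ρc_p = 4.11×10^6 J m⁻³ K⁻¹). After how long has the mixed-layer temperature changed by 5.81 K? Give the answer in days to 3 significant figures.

Areal heat capacity C = ρc_p × D = 4.11×10^6 × 165 = 6.78×10^8 J m⁻² K⁻¹.
Time required: Δt = C ΔT / F = 6.78×10^8 × -5.81 / -335 = 1.18×10^7 s.
In days: 1.18×10^7 s / (86400 s/day) = 136 days.

136 days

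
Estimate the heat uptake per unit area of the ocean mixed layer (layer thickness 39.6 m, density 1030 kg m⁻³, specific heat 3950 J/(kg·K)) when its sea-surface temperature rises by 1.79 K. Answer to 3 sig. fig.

2.88×10^8

Areal heat capacity C = ρ c_p D = 1030 × 3950 × 39.6 = 1.61×10^8 J/(m^2 K).
ΔQ = C ΔT = 1.61×10^8 × 1.79 = 2.88×10^8 J/m².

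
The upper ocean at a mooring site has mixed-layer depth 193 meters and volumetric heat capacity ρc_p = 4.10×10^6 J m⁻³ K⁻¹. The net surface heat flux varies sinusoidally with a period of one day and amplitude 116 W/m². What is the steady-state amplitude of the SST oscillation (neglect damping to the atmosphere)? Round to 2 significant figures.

0.0020 K

Areal heat capacity C = ρc_p × D = 4.10×10^6 × 193 = 7.91×10^8 J m⁻² K⁻¹.
Angular frequency ω = 2π / T = 2π / 86400 s = 7.27×10^-5 s⁻¹.
Cω = 7.91×10^8 × 7.27×10^-5 = 57500 W/(m²·K).
Amplitude A = F₀ / (Cω) = 116 / 57500 = 0.00202 K.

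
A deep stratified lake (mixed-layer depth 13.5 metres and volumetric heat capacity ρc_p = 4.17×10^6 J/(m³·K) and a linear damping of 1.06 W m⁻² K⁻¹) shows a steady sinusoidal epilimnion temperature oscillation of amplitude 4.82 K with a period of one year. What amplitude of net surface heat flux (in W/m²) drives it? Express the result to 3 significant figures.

54.3

Areal heat capacity C = ρc_p × D = 4.17×10^6 × 13.5 = 5.63×10^7 J/(m²·K).
ω = 2π / 3.15×10^7 s = 1.99×10^-7 s⁻¹.
√((Cω)² + λ²) = √((11.2)² + 1.06²) = 11.3 W/(m²·K).
F₀ = A × √((Cω)²+λ²) = 4.82 × 11.3 = 54.3 W/m².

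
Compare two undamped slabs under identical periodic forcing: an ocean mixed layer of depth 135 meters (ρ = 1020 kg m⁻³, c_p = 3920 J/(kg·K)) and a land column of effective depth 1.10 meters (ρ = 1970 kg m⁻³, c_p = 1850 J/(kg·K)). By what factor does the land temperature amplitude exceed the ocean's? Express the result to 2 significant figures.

C_ocean = 1020 × 3920 × 135 = 5.40×10^8 J/(m²·K).
C_land = 1970 × 1850 × 1.10 = 4.01×10^6 J/(m²·K).
Undamped amplitude ∝ 1/C, so A_land/A_ocean = C_ocean/C_land = 135.

130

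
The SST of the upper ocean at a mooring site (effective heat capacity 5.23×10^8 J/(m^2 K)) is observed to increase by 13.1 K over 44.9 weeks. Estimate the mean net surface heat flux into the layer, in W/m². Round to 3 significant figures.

Areal heat capacity C = 5.23×10^8 J/(m^2 K) (given).
Required heat per unit area: Q = C ΔT = 5.23×10^8 × 13.1 = 6.85×10^9 J/m².
Flux F = Q / Δt = 6.85×10^9 / 2.72×10^7 s = 252 W/m².

252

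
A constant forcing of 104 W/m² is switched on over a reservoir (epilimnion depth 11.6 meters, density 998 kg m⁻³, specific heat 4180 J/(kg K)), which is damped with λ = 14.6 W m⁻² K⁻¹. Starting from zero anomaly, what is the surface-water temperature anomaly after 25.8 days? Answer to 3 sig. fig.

3.49 K

Areal heat capacity C = ρ c_p D = 998 × 4180 × 11.6 = 4.84×10^7 J m⁻² K⁻¹.
τ = C / λ = 4.84×10^7 / 14.6 = 3.31×10^6 s.
Equilibrium anomaly ΔT_eq = F / λ = 104 / 14.6 = 7.12 K.
t = 25.8 days = 2.23×10^6 s, so t/τ = 0.673.
ΔT(t) = ΔT_eq (1 − e^(−t/τ)) = 7.12 × (1 − e^−0.673) = 3.49 K.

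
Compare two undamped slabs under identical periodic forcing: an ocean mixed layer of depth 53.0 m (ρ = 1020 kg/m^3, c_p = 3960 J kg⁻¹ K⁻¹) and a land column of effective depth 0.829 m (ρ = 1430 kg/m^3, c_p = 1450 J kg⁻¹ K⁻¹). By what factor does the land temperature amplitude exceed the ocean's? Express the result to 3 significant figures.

125

C_ocean = 1020 × 3960 × 53.0 = 2.14×10^8 J/(m²·K).
C_land = 1430 × 1450 × 0.829 = 1.72×10^6 J/(m²·K).
Undamped amplitude ∝ 1/C, so A_land/A_ocean = C_ocean/C_land = 125.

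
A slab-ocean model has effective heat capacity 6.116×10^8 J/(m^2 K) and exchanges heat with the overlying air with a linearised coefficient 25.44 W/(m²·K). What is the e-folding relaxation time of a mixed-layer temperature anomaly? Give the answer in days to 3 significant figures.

278 days

Areal heat capacity C = 6.116×10^8 J/(m^2 K) (given).
Relaxation time τ = C / λ = 6.12×10^8 / 25.44 = 2.40×10^7 s.
In days: 2.40×10^7 s / (86400 s/day) = 278 days.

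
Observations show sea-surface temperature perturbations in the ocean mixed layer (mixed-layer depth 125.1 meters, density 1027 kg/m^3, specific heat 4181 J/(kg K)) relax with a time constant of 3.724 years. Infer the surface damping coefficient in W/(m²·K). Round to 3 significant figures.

4.57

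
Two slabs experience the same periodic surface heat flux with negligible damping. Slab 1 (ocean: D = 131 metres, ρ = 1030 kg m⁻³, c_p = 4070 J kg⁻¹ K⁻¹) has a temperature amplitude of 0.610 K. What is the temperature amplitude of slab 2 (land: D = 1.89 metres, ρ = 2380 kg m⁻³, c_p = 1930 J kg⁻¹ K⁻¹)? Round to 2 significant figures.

39 K

C_ocean = 5.49×10^8 J/(m²·K); C_land = 8.68×10^6 J/(m²·K).
A ∝ 1/C ⇒ A_land = A_ocean × C_ocean/C_land = 0.610 × 63.3 = 38.6 K.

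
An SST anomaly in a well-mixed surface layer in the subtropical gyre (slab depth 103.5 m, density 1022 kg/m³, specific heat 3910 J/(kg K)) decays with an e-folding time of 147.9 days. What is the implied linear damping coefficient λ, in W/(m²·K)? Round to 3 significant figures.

32.4

Areal heat capacity C = ρ c_p D = 1022 × 3910 × 103.5 = 4.14×10^8 J m⁻² K⁻¹.
τ = 147.9 days = 1.28×10^7 s.
λ = C / τ = 4.14×10^8 / 1.28×10^7 = 32.4 W/(m²·K).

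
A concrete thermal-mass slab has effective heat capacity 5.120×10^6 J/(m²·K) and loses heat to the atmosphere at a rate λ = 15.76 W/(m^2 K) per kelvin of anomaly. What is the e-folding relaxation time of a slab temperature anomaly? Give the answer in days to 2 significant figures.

3.8 days

Areal heat capacity C = 5.120×10^6 J/(m²·K) (given).
Relaxation time τ = C / λ = 5.12×10^6 / 15.76 = 3.25×10^5 s.
In days: 3.25×10^5 s / (86400 s/day) = 3.76 days.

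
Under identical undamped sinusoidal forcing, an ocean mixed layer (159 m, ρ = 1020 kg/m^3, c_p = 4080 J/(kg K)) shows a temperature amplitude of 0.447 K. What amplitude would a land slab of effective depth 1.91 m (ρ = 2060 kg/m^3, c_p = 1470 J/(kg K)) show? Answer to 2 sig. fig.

C_ocean = 6.62×10^8 J/(m²·K); C_land = 5.78×10^6 J/(m²·K).
A ∝ 1/C ⇒ A_land = A_ocean × C_ocean/C_land = 0.447 × 114 = 51.1 K.

51 K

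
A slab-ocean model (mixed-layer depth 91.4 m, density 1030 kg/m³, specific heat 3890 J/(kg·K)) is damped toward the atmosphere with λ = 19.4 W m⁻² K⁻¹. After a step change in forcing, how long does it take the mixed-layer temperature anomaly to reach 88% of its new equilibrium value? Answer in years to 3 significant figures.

Areal heat capacity C = ρ c_p D = 1030 × 3890 × 91.4 = 3.66×10^8 J/(m²·K).
τ = C / λ = 3.66×10^8 / 19.4 = 1.89×10^7 s.
Fraction reached: 1 − e^(−t/τ) = 0.88 ⇒ t = −τ ln(1 − 0.88) = τ × 2.12.
t = 4.00×10^7 s = 1.27 years.

1.27 years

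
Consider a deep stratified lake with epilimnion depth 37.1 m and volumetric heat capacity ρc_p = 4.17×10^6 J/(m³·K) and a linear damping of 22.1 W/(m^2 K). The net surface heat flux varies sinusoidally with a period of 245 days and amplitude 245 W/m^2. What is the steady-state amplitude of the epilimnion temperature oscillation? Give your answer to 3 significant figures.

4.81 K

Areal heat capacity C = ρc_p × D = 4.17×10^6 × 37.1 = 1.55×10^8 J/(m^2 K).
Angular frequency ω = 2π / T = 2π / 2.12×10^7 s = 2.97×10^-7 s⁻¹.
√((Cω)² + λ²) = √((45.9)² + 22.1²) = 51.0 W/(m²·K).
Amplitude A = F₀ / √((Cω)²+λ²) = 245 / 51.0 = 4.81 K.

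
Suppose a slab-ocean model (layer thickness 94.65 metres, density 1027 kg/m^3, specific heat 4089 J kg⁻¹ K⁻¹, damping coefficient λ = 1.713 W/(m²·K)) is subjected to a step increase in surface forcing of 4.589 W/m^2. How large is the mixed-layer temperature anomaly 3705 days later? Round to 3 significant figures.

Areal heat capacity C = ρ c_p D = 1027 × 4089 × 94.65 = 3.97×10^8 J/(m^2 K).
τ = C / λ = 3.97×10^8 / 1.713 = 2.32×10^8 s.
Equilibrium anomaly ΔT_eq = F / λ = 4.589 / 1.713 = 2.68 K.
t = 3705 days = 3.20×10^8 s, so t/τ = 1.38.
ΔT(t) = ΔT_eq (1 − e^(−t/τ)) = 2.68 × (1 − e^−1.38) = 2.00 K.

2.00 K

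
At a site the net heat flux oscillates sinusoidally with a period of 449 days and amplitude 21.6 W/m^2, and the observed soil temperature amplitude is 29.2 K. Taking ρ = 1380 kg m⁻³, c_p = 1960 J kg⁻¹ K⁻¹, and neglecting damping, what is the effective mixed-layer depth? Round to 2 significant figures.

1.7 m

ω = 2π / 3.88×10^7 s = 1.62×10^-7 s⁻¹.
Required C = F₀ / (A ω) = 21.6 / (29.2 × 1.62×10^-7) = 4.57×10^6 J/(m²·K).
D = C / (ρ c_p) = 4.57×10^6 / (1380 × 1960) = 1.69 m.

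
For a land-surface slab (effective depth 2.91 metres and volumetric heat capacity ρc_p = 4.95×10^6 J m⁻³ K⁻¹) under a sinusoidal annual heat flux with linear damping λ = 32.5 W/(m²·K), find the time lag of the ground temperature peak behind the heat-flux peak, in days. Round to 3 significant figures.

5.12 days

Areal heat capacity C = ρc_p × D = 4.95×10^6 × 2.91 = 1.44×10^7 J/(m²·K).
ω = 2π / 3.15×10^7 s = 1.99×10^-7 s⁻¹.
Phase lag φ = arctan(Cω/λ) = arctan(2.87/32.5) = 0.0881 rad.
Time lag = φ / ω = 0.0881 / 1.99×10^-7 = 4.42×10^5 s = 5.12 days.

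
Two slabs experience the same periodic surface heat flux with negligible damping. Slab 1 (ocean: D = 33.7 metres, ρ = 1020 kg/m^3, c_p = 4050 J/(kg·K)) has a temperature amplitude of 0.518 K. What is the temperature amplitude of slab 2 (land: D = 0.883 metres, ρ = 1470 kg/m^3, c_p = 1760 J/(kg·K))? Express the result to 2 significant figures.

32 K

C_ocean = 1.39×10^8 J/(m²·K); C_land = 2.28×10^6 J/(m²·K).
A ∝ 1/C ⇒ A_land = A_ocean × C_ocean/C_land = 0.518 × 60.9 = 31.6 K.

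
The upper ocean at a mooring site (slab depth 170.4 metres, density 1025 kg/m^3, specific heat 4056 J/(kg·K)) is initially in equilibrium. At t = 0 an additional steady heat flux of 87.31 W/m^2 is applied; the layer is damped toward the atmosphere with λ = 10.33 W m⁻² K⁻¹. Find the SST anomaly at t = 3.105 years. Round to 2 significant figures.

Areal heat capacity C = ρ c_p D = 1025 × 4056 × 170.4 = 7.08×10^8 J m⁻² K⁻¹.
τ = C / λ = 7.08×10^8 / 10.33 = 6.86×10^7 s.
Equilibrium anomaly ΔT_eq = F / λ = 87.31 / 10.33 = 8.45 K.
t = 3.105 years = 9.80×10^7 s, so t/τ = 1.43.
ΔT(t) = ΔT_eq (1 − e^(−t/τ)) = 8.45 × (1 − e^−1.43) = 6.43 K.

6.4 K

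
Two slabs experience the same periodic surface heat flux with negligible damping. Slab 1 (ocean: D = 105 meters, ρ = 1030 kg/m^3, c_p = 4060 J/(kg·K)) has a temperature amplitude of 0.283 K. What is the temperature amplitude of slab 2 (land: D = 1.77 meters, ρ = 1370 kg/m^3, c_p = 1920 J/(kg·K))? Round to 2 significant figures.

27 K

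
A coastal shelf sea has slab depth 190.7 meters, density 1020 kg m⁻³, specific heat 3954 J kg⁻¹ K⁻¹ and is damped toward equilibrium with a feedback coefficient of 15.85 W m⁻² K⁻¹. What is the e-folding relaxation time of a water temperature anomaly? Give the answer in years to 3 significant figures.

1.54 years

Areal heat capacity C = ρ c_p D = 1020 × 3954 × 190.7 = 7.69×10^8 J/(m²·K).
Relaxation time τ = C / λ = 7.69×10^8 / 15.85 = 4.85×10^7 s.
In years: 4.85×10^7 s / (3.156×10^7 s/year) = 1.54 years.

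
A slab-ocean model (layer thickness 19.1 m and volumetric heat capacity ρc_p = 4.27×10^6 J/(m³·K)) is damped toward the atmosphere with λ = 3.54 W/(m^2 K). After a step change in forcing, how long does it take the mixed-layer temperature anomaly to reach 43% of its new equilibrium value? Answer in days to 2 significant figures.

Areal heat capacity C = ρc_p × D = 4.27×10^6 × 19.1 = 8.16×10^7 J/(m^2 K).
τ = C / λ = 8.16×10^7 / 3.54 = 2.30×10^7 s.
Fraction reached: 1 − e^(−t/τ) = 0.43 ⇒ t = −τ ln(1 − 0.43) = τ × 0.562.
t = 1.30×10^7 s = 150 days.

150 days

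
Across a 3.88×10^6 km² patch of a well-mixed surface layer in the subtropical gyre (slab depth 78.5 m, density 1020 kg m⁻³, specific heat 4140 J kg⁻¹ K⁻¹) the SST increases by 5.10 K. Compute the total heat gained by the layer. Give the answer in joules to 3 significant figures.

Areal heat capacity C = ρ c_p D = 1020 × 4140 × 78.5 = 3.31×10^8 J/(m²·K).
Heat per unit area: q = C ΔT = 3.31×10^8 × 5.10 = 1.69×10^9 J/m².
Total heat: Q = q × A = 1.69×10^9 × (3.88×10^6 × 10⁶ m²) = 6.56×10^21 J.

6.56×10^21 J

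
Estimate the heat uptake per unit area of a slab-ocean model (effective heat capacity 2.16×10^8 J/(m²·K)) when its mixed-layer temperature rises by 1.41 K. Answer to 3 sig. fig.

Areal heat capacity C = 2.16×10^8 J/(m²·K) (given).
ΔQ = C ΔT = 2.16×10^8 × 1.41 = 3.05×10^8 J/m².

3.05×10^8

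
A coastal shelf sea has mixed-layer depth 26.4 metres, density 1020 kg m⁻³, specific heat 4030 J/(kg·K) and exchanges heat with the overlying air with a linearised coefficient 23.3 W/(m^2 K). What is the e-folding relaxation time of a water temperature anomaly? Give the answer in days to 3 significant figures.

53.9 days

Areal heat capacity C = ρ c_p D = 1020 × 4030 × 26.4 = 1.09×10^8 J m⁻² K⁻¹.
Relaxation time τ = C / λ = 1.09×10^8 / 23.3 = 4.66×10^6 s.
In days: 4.66×10^6 s / (86400 s/day) = 53.9 days.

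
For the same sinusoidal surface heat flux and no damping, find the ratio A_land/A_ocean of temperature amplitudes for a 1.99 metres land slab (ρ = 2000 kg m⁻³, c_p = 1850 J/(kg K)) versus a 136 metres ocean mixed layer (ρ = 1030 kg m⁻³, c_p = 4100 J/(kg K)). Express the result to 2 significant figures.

C_ocean = 1030 × 4100 × 136 = 5.74×10^8 J/(m²·K).
C_land = 2000 × 1850 × 1.99 = 7.36×10^6 J/(m²·K).
Undamped amplitude ∝ 1/C, so A_land/A_ocean = C_ocean/C_land = 78.0.

78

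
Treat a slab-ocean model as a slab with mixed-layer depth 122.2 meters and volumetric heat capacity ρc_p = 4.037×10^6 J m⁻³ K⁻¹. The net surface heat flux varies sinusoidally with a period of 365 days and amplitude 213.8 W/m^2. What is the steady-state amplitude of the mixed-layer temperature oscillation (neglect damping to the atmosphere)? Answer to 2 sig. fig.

2.2 K

Areal heat capacity C = ρc_p × D = 4.037×10^6 × 122.2 = 4.93×10^8 J/(m^2 K).
Angular frequency ω = 2π / T = 2π / 3.15×10^7 s = 1.99×10^-7 s⁻¹.
Cω = 4.93×10^8 × 1.99×10^-7 = 98.3 W/(m²·K).
Amplitude A = F₀ / (Cω) = 213.8 / 98.3 = 2.18 K.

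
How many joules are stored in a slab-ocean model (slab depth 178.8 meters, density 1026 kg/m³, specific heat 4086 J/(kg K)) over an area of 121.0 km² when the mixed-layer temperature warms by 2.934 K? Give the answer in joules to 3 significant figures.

2.66×10^17 J

Areal heat capacity C = ρ c_p D = 1026 × 4086 × 178.8 = 7.50×10^8 J/(m^2 K).
Heat per unit area: q = C ΔT = 7.50×10^8 × 2.934 = 2.20×10^9 J/m².
Total heat: Q = q × A = 2.20×10^9 × (121.0 × 10⁶ m²) = 2.66×10^17 J.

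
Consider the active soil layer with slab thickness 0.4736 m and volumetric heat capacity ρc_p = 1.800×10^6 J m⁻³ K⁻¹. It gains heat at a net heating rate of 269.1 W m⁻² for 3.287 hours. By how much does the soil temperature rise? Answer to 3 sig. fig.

3.74 K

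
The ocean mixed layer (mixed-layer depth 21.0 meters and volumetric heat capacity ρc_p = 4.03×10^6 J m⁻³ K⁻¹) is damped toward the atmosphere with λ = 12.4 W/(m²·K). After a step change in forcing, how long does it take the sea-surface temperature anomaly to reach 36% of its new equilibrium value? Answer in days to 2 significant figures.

35 days

Areal heat capacity C = ρc_p × D = 4.03×10^6 × 21.0 = 8.46×10^7 J/(m²·K).
τ = C / λ = 8.46×10^7 / 12.4 = 6.82×10^6 s.
Fraction reached: 1 − e^(−t/τ) = 0.36 ⇒ t = −τ ln(1 − 0.36) = τ × 0.446.
t = 3.05×10^6 s = 35.3 days.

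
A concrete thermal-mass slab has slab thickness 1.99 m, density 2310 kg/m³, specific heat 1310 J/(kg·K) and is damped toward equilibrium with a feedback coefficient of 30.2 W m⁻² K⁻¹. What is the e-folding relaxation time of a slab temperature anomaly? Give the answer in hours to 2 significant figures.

55 hours

Areal heat capacity C = ρ c_p D = 2310 × 1310 × 1.99 = 6.02×10^6 J/(m^2 K).
Relaxation time τ = C / λ = 6.02×10^6 / 30.2 = 1.99×10^5 s.
In hours: 1.99×10^5 s / (3600 s/hour) = 55.4 hours.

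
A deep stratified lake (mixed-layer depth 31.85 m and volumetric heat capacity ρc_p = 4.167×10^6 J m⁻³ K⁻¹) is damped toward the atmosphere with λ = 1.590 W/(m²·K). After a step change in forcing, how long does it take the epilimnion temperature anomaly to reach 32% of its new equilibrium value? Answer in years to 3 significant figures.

Areal heat capacity C = ρc_p × D = 4.167×10^6 × 31.85 = 1.33×10^8 J/(m^2 K).
τ = C / λ = 1.33×10^8 / 1.590 = 8.35×10^7 s.
Fraction reached: 1 − e^(−t/τ) = 0.32 ⇒ t = −τ ln(1 − 0.32) = τ × 0.386.
t = 3.22×10^7 s = 1.02 years.

1.02 years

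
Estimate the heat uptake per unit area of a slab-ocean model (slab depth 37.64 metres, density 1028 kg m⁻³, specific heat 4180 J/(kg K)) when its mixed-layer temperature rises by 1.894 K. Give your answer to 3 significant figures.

3.06×10^8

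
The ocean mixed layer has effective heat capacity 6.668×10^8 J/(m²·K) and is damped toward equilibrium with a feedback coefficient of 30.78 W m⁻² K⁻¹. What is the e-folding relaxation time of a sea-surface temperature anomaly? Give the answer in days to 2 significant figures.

250 days

Areal heat capacity C = 6.668×10^8 J/(m²·K) (given).
Relaxation time τ = C / λ = 6.67×10^8 / 30.78 = 2.17×10^7 s.
In days: 2.17×10^7 s / (86400 s/day) = 251 days.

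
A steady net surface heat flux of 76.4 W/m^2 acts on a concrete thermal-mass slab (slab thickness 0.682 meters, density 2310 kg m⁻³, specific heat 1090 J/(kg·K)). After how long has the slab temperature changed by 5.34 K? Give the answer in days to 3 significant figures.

1.39 days

Areal heat capacity C = ρ c_p D = 2310 × 1090 × 0.682 = 1.72×10^6 J/(m^2 K).
Time required: Δt = C ΔT / F = 1.72×10^6 × 5.34 / 76.4 = 1.20×10^5 s.
In days: 1.20×10^5 s / (86400 s/day) = 1.39 days.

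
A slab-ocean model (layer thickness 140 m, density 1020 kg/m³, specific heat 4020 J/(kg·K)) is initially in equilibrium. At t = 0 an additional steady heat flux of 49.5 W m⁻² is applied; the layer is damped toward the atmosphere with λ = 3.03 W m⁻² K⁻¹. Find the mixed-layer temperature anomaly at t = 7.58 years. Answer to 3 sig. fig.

11.7 K

Areal heat capacity C = ρ c_p D = 1020 × 4020 × 140 = 5.74×10^8 J/(m^2 K).
τ = C / λ = 5.74×10^8 / 3.03 = 1.89×10^8 s.
Equilibrium anomaly ΔT_eq = F / λ = 49.5 / 3.03 = 16.3 K.
t = 7.58 years = 2.39×10^8 s, so t/τ = 1.26.
ΔT(t) = ΔT_eq (1 − e^(−t/τ)) = 16.3 × (1 − e^−1.26) = 11.7 K.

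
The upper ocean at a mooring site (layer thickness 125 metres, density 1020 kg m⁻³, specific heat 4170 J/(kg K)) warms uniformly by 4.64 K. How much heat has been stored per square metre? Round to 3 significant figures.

Areal heat capacity C = ρ c_p D = 1020 × 4170 × 125 = 5.32×10^8 J m⁻² K⁻¹.
ΔQ = C ΔT = 5.32×10^8 × 4.64 = 2.47×10^9 J/m².

2.47×10^9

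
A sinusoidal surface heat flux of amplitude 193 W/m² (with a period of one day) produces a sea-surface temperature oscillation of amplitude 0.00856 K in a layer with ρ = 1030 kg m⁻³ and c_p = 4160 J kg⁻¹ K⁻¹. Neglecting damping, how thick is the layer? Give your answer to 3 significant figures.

ω = 2π / 86400 s = 7.27×10^-5 s⁻¹.
Required C = F₀ / (A ω) = 193 / (0.00856 × 7.27×10^-5) = 3.10×10^8 J/(m²·K).
D = C / (ρ c_p) = 3.10×10^8 / (1030 × 4160) = 72.4 m.

72.4 m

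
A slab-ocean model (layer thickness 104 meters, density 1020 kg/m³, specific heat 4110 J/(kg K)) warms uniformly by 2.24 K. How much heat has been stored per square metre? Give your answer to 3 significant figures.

Areal heat capacity C = ρ c_p D = 1020 × 4110 × 104 = 4.36×10^8 J/(m^2 K).
ΔQ = C ΔT = 4.36×10^8 × 2.24 = 9.77×10^8 J/m².

9.77×10^8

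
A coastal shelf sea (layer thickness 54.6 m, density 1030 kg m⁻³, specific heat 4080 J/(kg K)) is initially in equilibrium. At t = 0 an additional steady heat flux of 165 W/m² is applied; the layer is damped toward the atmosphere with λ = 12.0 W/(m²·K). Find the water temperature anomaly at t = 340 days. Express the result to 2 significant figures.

11 K

Areal heat capacity C = ρ c_p D = 1030 × 4080 × 54.6 = 2.29×10^8 J m⁻² K⁻¹.
τ = C / λ = 2.29×10^8 / 12.0 = 1.91×10^7 s.
Equilibrium anomaly ΔT_eq = F / λ = 165 / 12.0 = 13.8 K.
t = 340 days = 2.94×10^7 s, so t/τ = 1.54.
ΔT(t) = ΔT_eq (1 − e^(−t/τ)) = 13.8 × (1 − e^−1.54) = 10.8 K.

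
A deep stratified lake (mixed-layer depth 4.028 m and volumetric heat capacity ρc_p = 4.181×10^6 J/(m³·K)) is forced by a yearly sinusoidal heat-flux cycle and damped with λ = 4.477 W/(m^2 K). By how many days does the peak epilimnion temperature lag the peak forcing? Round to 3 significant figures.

37.4 days

Areal heat capacity C = ρc_p × D = 4.181×10^6 × 4.028 = 1.68×10^7 J/(m²·K).
ω = 2π / 3.15×10^7 s = 1.99×10^-7 s⁻¹.
Phase lag φ = arctan(Cω/λ) = arctan(3.36/4.477) = 0.643 rad.
Time lag = φ / ω = 0.643 / 1.99×10^-7 = 3.23×10^6 s = 37.4 days.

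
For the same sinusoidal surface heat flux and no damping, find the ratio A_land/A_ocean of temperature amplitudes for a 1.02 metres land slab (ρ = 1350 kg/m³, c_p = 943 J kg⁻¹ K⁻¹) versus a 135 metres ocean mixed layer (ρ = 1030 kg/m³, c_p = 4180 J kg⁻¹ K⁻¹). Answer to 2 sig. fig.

450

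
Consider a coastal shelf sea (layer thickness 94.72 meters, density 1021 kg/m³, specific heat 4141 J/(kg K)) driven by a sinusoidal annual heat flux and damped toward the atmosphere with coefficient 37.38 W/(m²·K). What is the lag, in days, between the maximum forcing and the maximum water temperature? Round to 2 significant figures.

Areal heat capacity C = ρ c_p D = 1021 × 4141 × 94.72 = 4.00×10^8 J m⁻² K⁻¹.
ω = 2π / 3.15×10^7 s = 1.99×10^-7 s⁻¹.
Phase lag φ = arctan(Cω/λ) = arctan(79.8/37.38) = 1.13 rad.
Time lag = φ / ω = 1.13 / 1.99×10^-7 = 5.69×10^6 s = 65.8 days.

66 days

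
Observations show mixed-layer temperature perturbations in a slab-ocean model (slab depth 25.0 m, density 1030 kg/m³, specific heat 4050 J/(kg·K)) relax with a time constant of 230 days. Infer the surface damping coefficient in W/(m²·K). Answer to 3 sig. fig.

Areal heat capacity C = ρ c_p D = 1030 × 4050 × 25.0 = 1.04×10^8 J m⁻² K⁻¹.
τ = 230 days = 1.99×10^7 s.
λ = C / τ = 1.04×10^8 / 1.99×10^7 = 5.25 W/(m²·K).

5.25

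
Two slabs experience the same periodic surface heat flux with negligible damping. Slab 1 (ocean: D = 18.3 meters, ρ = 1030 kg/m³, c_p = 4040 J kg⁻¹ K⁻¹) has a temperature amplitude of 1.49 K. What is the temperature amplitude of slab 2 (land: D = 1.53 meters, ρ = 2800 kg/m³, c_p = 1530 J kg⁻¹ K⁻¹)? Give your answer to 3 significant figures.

17.3 K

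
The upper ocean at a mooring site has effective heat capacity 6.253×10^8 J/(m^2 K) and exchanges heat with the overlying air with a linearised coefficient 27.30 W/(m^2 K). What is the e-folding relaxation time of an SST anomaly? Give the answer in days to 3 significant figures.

265 days

Areal heat capacity C = 6.253×10^8 J/(m^2 K) (given).
Relaxation time τ = C / λ = 6.25×10^8 / 27.30 = 2.29×10^7 s.
In days: 2.29×10^7 s / (86400 s/day) = 265 days.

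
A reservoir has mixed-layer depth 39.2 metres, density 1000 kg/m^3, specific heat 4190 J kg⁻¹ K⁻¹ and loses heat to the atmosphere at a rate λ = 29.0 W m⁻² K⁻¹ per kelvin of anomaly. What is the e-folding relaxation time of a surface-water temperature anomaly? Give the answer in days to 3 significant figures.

65.6 days

Areal heat capacity C = ρ c_p D = 1000 × 4190 × 39.2 = 1.64×10^8 J/(m^2 K).
Relaxation time τ = C / λ = 1.64×10^8 / 29.0 = 5.66×10^6 s.
In days: 5.66×10^6 s / (86400 s/day) = 65.6 days.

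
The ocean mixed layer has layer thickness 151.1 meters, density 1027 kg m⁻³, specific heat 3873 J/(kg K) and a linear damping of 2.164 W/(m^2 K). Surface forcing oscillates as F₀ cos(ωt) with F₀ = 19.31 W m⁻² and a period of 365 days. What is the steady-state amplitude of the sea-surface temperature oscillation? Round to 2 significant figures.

0.16 K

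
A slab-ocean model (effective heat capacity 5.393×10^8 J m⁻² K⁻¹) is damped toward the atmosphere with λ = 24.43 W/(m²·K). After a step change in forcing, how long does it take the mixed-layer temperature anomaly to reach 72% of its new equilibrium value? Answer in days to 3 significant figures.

325 days

Areal heat capacity C = 5.393×10^8 J m⁻² K⁻¹ (given).
τ = C / λ = 5.39×10^8 / 24.43 = 2.21×10^7 s.
Fraction reached: 1 − e^(−t/τ) = 0.72 ⇒ t = −τ ln(1 − 0.72) = τ × 1.27.
t = 2.81×10^7 s = 325 days.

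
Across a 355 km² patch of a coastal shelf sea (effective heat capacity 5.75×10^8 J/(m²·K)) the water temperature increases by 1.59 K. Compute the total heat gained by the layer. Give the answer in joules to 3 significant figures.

Areal heat capacity C = 5.75×10^8 J/(m²·K) (given).
Heat per unit area: q = C ΔT = 5.75×10^8 × 1.59 = 9.14×10^8 J/m².
Total heat: Q = q × A = 9.14×10^8 × (355 × 10⁶ m²) = 3.25×10^17 J.

3.25×10^17 J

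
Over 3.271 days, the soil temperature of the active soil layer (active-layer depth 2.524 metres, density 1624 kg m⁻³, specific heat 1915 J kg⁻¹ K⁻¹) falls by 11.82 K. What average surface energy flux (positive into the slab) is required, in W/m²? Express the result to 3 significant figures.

Areal heat capacity C = ρ c_p D = 1624 × 1915 × 2.524 = 7.85×10^6 J m⁻² K⁻¹.
Required heat per unit area: Q = C ΔT = 7.85×10^6 × -11.82 = -9.28×10^7 J/m².
Flux F = Q / Δt = -9.28×10^7 / 2.83×10^5 s = -328 W/m².

-328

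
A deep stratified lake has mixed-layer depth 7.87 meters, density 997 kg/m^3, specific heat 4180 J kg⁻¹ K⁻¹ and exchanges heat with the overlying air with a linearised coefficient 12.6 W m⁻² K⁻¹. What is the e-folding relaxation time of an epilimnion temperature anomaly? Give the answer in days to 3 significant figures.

Areal heat capacity C = ρ c_p D = 997 × 4180 × 7.87 = 3.28×10^7 J/(m^2 K).
Relaxation time τ = C / λ = 3.28×10^7 / 12.6 = 2.60×10^6 s.
In days: 2.60×10^6 s / (86400 s/day) = 30.1 days.

30.1 days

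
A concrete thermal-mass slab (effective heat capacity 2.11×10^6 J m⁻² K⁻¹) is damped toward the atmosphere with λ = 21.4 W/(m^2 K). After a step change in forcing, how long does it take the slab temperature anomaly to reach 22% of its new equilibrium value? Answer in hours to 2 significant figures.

Areal heat capacity C = 2.11×10^6 J m⁻² K⁻¹ (given).
τ = C / λ = 2.11×10^6 / 21.4 = 98600 s.
Fraction reached: 1 − e^(−t/τ) = 0.22 ⇒ t = −τ ln(1 − 0.22) = τ × 0.248.
t = 24500 s = 6.80 hours.

6.8 hours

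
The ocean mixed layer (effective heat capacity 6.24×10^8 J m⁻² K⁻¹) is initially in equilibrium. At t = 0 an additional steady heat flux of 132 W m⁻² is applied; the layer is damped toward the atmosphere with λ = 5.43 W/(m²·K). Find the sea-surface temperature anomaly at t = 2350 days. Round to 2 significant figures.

Areal heat capacity C = 6.24×10^8 J m⁻² K⁻¹ (given).
τ = C / λ = 6.24×10^8 / 5.43 = 1.15×10^8 s.
Equilibrium anomaly ΔT_eq = F / λ = 132 / 5.43 = 24.3 K.
t = 2350 days = 2.03×10^8 s, so t/τ = 1.77.
ΔT(t) = ΔT_eq (1 − e^(−t/τ)) = 24.3 × (1 − e^−1.77) = 20.2 K.

20 K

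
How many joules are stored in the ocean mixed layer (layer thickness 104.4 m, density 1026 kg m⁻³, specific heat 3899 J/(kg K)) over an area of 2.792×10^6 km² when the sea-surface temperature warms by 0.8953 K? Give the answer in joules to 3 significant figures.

1.04×10^21 J

Areal heat capacity C = ρ c_p D = 1026 × 3899 × 104.4 = 4.18×10^8 J/(m²·K).
Heat per unit area: q = C ΔT = 4.18×10^8 × 0.8953 = 3.74×10^8 J/m².
Total heat: Q = q × A = 3.74×10^8 × (2.792×10^6 × 10⁶ m²) = 1.04×10^21 J.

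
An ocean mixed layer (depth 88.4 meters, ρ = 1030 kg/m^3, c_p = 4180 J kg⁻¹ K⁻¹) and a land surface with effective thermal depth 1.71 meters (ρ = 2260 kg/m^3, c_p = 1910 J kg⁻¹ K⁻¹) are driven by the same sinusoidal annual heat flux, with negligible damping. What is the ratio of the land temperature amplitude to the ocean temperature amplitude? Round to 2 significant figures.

52

C_ocean = 1030 × 4180 × 88.4 = 3.81×10^8 J/(m²·K).
C_land = 2260 × 1910 × 1.71 = 7.38×10^6 J/(m²·K).
Undamped amplitude ∝ 1/C, so A_land/A_ocean = C_ocean/C_land = 51.6.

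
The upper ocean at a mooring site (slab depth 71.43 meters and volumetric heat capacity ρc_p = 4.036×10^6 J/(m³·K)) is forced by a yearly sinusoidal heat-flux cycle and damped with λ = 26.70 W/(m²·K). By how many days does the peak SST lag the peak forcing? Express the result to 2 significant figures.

Areal heat capacity C = ρc_p × D = 4.036×10^6 × 71.43 = 2.88×10^8 J/(m^2 K).
ω = 2π / 3.15×10^7 s = 1.99×10^-7 s⁻¹.
Phase lag φ = arctan(Cω/λ) = arctan(57.4/26.70) = 1.14 rad.
Time lag = φ / ω = 1.14 / 1.99×10^-7 = 5.70×10^6 s = 66.0 days.

66 days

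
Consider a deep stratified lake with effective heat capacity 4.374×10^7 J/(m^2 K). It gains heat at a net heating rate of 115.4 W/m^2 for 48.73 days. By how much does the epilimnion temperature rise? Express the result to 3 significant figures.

Areal heat capacity C = 4.374×10^7 J/(m^2 K) (given).
Net heat input Q = F Δt = 115.4 × (48.73 days × 86400 s/day) = 4.86×10^8 J/m².
ΔT = Q / C = 4.86×10^8 / 4.37×10^7 = 11.1 K.

11.1 K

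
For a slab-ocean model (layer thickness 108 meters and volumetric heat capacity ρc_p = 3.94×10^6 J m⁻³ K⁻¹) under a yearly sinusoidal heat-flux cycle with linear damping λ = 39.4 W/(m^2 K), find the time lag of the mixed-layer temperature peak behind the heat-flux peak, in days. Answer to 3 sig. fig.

66.0 days

Areal heat capacity C = ρc_p × D = 3.94×10^6 × 108 = 4.26×10^8 J/(m²·K).
ω = 2π / 3.15×10^7 s = 1.99×10^-7 s⁻¹.
Phase lag φ = arctan(Cω/λ) = arctan(84.8/39.4) = 1.14 rad.
Time lag = φ / ω = 1.14 / 1.99×10^-7 = 5.70×10^6 s = 66.0 days.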